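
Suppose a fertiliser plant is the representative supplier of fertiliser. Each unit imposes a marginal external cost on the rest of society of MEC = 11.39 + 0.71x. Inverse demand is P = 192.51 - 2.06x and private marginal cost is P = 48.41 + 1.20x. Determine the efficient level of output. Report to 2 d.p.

Social marginal cost = private MC + MEC = 59.80 + 1.91x.
Set SMC = demand: 59.80 + 1.91x = 192.51 - 2.06x → x* = 33.4282.

x* = 33.43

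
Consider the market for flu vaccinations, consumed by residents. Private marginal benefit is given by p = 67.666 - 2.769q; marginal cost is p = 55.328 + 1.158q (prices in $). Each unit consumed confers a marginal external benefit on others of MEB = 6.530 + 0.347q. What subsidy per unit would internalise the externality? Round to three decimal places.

Social marginal benefit = demand + MEB = 74.196 - 2.422q.
Set SMB = MC: 74.196 - 2.422q = 55.328 + 1.158q → q* = 5.2704.
The Pigouvian subsidy equals MEB at q*: 6.530 + 0.347×5.2704 = 8.3588.

subsidy = $8.359 per unit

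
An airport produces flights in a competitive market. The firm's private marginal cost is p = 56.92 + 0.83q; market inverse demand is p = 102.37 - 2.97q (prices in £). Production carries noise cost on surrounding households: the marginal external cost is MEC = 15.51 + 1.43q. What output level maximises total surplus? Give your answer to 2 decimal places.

q* = 5.72

Social marginal cost = private MC + MEC = 72.43 + 2.26q.
Set SMC = demand: 72.43 + 2.26q = 102.37 - 2.97q → q* = 5.7247.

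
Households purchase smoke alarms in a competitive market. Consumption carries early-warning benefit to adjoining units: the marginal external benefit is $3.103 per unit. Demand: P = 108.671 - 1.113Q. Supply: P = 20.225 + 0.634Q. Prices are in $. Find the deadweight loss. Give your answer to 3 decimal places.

DWL = $2.756

Market equilibrium (private): 20.225 + 0.634Q = 108.671 - 1.113Q → Q_m = 50.6274.
Social marginal benefit = demand + MEB = 111.774 - 1.113Q.
Set SMB = MC: 111.774 - 1.113Q = 20.225 + 0.634Q → Q* = 52.4035.
The welfare-loss triangle has base |Q_m − Q*| and height MEB(Q_m) (the vertical gap between SMB and MC is zero at Q* and MEB at Q_m).
DWL = ½ × 1.7761 × 3.1030 = 2.7556.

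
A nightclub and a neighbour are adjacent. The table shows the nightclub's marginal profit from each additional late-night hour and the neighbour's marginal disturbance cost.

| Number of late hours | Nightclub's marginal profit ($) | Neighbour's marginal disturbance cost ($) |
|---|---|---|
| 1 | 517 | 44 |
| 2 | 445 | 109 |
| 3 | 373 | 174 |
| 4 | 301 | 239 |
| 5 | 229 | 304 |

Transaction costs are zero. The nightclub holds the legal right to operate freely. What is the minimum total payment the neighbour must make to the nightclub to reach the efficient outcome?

Left alone the nightclub would choose level 5 (marginal profit stays positive).
Efficient level: k* = 4 (marginal profit ≥ marginal disturbance cost through 4).
The neighbour must at least cover the nightclub's forgone profit from cutting 5→4: 229 = 229.

$229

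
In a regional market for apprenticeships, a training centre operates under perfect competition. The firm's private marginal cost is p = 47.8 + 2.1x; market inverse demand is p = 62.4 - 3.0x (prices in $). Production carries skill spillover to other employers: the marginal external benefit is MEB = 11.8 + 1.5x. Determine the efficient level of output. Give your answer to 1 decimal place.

Social marginal cost = private MC − MEB = 36.0 + 0.6x.
Set SMC = demand: 36.0 + 0.6x = 62.4 - 3.0x → x* = 7.3333.

x* = 7.3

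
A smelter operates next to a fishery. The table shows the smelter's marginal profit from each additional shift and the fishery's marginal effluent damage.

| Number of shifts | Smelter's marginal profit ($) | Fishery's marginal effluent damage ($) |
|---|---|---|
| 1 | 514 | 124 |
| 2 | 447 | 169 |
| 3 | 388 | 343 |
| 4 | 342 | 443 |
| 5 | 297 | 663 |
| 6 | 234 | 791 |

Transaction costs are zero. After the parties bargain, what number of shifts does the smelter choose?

Bargaining reaches the level where marginal profit last exceeds marginal effluent damage.
That holds through level 3 (388 ≥ 343) but not at 4 (342 < 443).

3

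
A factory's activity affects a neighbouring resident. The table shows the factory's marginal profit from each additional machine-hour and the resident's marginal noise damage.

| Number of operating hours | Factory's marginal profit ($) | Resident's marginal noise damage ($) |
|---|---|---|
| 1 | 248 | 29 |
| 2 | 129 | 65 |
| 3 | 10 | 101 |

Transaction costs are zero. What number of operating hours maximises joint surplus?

Bargaining reaches the level where marginal profit last exceeds marginal noise damage.
That holds through level 2 (129 ≥ 65) but not at 3 (10 < 101).

2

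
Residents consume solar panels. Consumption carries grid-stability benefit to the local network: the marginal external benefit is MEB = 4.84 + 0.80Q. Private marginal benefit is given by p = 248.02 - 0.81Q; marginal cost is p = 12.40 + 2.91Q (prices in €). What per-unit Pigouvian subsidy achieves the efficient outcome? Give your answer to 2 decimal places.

Social marginal benefit = demand + MEB = 252.86 - 0.01Q.
Set SMB = MC: 252.86 - 0.01Q = 12.40 + 2.91Q → Q* = 82.3493.
The Pigouvian subsidy equals MEB at Q*: 4.84 + 0.80×82.3493 = 70.7194.

subsidy = €70.72 per unit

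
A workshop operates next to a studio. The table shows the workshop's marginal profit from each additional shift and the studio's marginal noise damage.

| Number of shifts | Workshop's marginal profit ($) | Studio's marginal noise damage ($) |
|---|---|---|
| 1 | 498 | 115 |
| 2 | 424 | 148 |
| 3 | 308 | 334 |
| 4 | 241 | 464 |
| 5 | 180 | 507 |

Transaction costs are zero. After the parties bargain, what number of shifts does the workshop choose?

Bargaining reaches the level where marginal profit last exceeds marginal noise damage.
That holds through level 2 (424 ≥ 148) but not at 3 (308 < 334).

2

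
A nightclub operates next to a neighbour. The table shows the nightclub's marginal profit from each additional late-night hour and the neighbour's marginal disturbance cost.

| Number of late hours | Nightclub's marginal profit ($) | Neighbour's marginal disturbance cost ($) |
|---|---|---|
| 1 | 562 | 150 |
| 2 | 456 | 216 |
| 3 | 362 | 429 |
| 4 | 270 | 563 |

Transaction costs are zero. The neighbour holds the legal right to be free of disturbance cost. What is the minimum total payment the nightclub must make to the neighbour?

Efficient level: marginal profit ≥ marginal disturbance cost through level 2, so k* = 2.
With the neighbour holding the right, the nightclub must at least compensate total damage at k*: 150 + 216 = 366.

$366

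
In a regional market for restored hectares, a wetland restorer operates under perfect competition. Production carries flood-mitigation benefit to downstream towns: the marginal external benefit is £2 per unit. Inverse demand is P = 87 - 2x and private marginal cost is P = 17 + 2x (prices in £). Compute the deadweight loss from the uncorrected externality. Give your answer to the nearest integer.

DWL = £1

Market equilibrium (private): 17 + 2x = 87 - 2x → x_m = 17.5000.
Social marginal cost = private MC − MEB = 15 + 2x.
Set SMC = demand: 15 + 2x = 87 - 2x → x* = 18.0000.
The welfare-loss triangle has base |x_m − x*| and height MEB(x_m) (the vertical gap between SMC and demand is zero at x* and MEB at x_m).
DWL = ½ × 0.5000 × 2.0000 = 0.5000.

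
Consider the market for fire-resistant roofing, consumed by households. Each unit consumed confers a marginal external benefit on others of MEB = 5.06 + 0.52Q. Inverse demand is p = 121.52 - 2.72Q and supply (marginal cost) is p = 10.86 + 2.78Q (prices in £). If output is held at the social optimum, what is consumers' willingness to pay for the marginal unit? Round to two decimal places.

P = £58.32

Social marginal benefit = demand + MEB = 126.58 - 2.20Q.
Set SMB = MC: 126.58 - 2.20Q = 10.86 + 2.78Q → Q* = 23.2369.
Consumer price on the demand curve at Q*: 121.52 − 2.72×23.2369 = 58.3156.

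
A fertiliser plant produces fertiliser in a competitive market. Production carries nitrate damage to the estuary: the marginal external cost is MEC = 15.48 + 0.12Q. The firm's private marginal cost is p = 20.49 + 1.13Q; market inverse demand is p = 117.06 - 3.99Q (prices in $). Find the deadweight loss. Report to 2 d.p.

DWL = $30.04

Market equilibrium (private): 20.49 + 1.13Q = 117.06 - 3.99Q → Q_m = 18.8613.
Social marginal cost = private MC + MEC = 35.97 + 1.25Q.
Set SMC = demand: 35.97 + 1.25Q = 117.06 - 3.99Q → Q* = 15.4752.
Between Q* and Q_m the wedge SMC − demand runs linearly from 0 to MEC(Q_m), so the loss is a triangle.
DWL = ½ × 3.3861 × 17.7434 = 30.0405.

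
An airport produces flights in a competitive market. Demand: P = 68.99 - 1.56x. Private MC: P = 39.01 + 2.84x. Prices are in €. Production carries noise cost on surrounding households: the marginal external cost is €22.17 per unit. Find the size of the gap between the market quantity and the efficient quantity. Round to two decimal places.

5.04 units

Market equilibrium (private): 39.01 + 2.84x = 68.99 - 1.56x → x_m = 6.8136.
Social marginal cost = private MC + MEC = 61.18 + 2.84x.
Set SMC = demand: 61.18 + 2.84x = 68.99 - 1.56x → x* = 1.7750.
Gap = |6.8136 − 1.7750| = 5.0386.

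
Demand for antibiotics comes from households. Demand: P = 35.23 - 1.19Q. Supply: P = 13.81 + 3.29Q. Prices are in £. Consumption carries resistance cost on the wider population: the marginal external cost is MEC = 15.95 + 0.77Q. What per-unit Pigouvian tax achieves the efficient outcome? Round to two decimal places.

Social marginal benefit = demand − MEC = 19.28 - 1.96Q.
Set SMB = MC: 19.28 - 1.96Q = 13.81 + 3.29Q → Q* = 1.0419.
The Pigouvian tax equals MEC at Q*: 15.95 + 0.77×1.0419 = 16.7523.

tax = £16.75 per unit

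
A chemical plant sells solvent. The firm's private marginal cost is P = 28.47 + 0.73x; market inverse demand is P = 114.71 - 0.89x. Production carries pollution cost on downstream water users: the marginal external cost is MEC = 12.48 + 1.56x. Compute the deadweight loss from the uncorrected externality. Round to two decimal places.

DWL = 1434.78

Market equilibrium (private): 28.47 + 0.73x = 114.71 - 0.89x → x_m = 53.2346.
Social marginal cost = private MC + MEC = 40.95 + 2.29x.
Set SMC = demand: 40.95 + 2.29x = 114.71 - 0.89x → x* = 23.1950.
The loss is the area between SMC and demand from x* to x_m; with linear curves that's a triangle of height MEC(x_m).
DWL = ½ × 30.0396 × 95.5259 = 1434.7799.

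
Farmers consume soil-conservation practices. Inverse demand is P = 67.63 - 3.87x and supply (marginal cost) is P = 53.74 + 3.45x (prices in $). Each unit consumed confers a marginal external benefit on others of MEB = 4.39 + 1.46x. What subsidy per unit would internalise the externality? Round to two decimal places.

subsidy = $8.94 per unit

Social marginal benefit = demand + MEB = 72.02 - 2.41x.
Set SMB = MC: 72.02 - 2.41x = 53.74 + 3.45x → x* = 3.1195.
The Pigouvian subsidy equals MEB at x*: 4.39 + 1.46×3.1195 = 8.9445.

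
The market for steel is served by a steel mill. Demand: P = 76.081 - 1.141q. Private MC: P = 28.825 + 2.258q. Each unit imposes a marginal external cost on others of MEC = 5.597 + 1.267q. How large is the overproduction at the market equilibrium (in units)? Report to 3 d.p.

Market equilibrium (private): 28.825 + 2.258q = 76.081 - 1.141q → q_m = 13.9029.
Social marginal cost = private MC + MEC = 34.422 + 3.525q.
Set SMC = demand: 34.422 + 3.525q = 76.081 - 1.141q → q* = 8.9282.
Gap = |13.9029 − 8.9282| = 4.9747.

4.975 units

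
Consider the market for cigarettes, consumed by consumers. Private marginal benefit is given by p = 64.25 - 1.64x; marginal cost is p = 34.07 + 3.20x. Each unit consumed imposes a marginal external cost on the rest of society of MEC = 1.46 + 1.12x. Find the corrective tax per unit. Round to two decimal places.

tax = 6.86 per unit

Social marginal benefit = demand − MEC = 62.79 - 2.76x.
Set SMB = MC: 62.79 - 2.76x = 34.07 + 3.20x → x* = 4.8188.
The Pigouvian tax equals MEC at x*: 1.46 + 1.12×4.8188 = 6.8571.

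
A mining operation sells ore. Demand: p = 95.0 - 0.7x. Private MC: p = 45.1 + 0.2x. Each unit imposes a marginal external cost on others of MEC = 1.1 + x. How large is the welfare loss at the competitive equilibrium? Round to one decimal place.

DWL = 841.4

Market equilibrium (private): 45.1 + 0.2x = 95.0 - 0.7x → x_m = 55.4444.
Social marginal cost = private MC + MEC = 46.2 + 1.2x.
Set SMC = demand: 46.2 + 1.2x = 95.0 - 0.7x → x* = 25.6842.
The welfare-loss triangle has base |x_m − x*| and height MEC(x_m) (the vertical gap between SMC and demand is zero at x* and MEC at x_m).
DWL = ½ × 29.7602 × 56.5444 = 841.3863.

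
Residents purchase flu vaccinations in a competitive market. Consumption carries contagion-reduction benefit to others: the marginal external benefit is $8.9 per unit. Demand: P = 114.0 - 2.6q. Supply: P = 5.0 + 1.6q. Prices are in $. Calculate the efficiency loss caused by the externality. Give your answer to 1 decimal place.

DWL = $9.4

Market equilibrium (private): 5.0 + 1.6q = 114.0 - 2.6q → q_m = 25.9524.
Social marginal benefit = demand + MEB = 122.9 - 2.6q.
Set SMB = MC: 122.9 - 2.6q = 5.0 + 1.6q → q* = 28.0714.
Between q* and q_m the wedge SMB − MC runs linearly from 0 to MEB(q_m), so the loss is a triangle.
DWL = ½ × 2.1190 × 8.9000 = 9.4296.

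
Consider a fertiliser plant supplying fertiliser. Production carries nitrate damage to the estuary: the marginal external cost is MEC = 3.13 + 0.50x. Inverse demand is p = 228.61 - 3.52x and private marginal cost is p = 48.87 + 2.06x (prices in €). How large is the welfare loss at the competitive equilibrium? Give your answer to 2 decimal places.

Market equilibrium (private): 48.87 + 2.06x = 228.61 - 3.52x → x_m = 32.2115.
Social marginal cost = private MC + MEC = 52.00 + 2.56x.
Set SMC = demand: 52.00 + 2.56x = 228.61 - 3.52x → x* = 29.0477.
The welfare-loss triangle has base |x_m − x*| and height MEC(x_m) (the vertical gap between SMC and demand is zero at x* and MEC at x_m).
DWL = ½ × 3.1638 × 19.2357 = 30.4290.

DWL = €30.43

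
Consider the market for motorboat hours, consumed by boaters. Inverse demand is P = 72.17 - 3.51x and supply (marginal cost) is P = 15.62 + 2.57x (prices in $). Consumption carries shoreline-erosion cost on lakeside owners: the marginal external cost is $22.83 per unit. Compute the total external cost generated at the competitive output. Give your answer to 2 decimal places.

Market equilibrium (private): 15.62 + 2.57x = 72.17 - 3.51x → x_m = 9.3010.
Total external cost = MEC × x_m = 22.83 × 9.3010 = 212.3418.

$212.34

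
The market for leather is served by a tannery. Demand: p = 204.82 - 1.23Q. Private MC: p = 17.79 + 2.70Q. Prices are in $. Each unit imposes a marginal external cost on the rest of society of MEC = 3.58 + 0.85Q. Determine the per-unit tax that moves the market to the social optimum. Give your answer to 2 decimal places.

Social marginal cost = private MC + MEC = 21.37 + 3.55Q.
Set SMC = demand: 21.37 + 3.55Q = 204.82 - 1.23Q → Q* = 38.3787.
The Pigouvian tax equals MEC at Q*: 3.58 + 0.85×38.3787 = 36.2019.

tax = $36.20 per unit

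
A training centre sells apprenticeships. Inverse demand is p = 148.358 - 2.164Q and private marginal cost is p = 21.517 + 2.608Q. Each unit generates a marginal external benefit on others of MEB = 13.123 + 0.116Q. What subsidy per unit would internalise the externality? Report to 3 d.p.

Social marginal cost = private MC − MEB = 8.394 + 2.492Q.
Set SMC = demand: 8.394 + 2.492Q = 148.358 - 2.164Q → Q* = 30.0610.
The Pigouvian subsidy equals MEB at Q*: 13.123 + 0.116×30.0610 = 16.6101.

subsidy = 16.610 per unit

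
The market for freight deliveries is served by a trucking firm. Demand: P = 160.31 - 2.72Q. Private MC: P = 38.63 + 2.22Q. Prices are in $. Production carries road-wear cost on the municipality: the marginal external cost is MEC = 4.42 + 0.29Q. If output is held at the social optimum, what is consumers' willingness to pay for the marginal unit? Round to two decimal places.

P = $99.33

Social marginal cost = private MC + MEC = 43.05 + 2.51Q.
Set SMC = demand: 43.05 + 2.51Q = 160.31 - 2.72Q → Q* = 22.4207.
Consumer price on the demand curve at Q*: 160.31 − 2.72×22.4207 = 99.3257.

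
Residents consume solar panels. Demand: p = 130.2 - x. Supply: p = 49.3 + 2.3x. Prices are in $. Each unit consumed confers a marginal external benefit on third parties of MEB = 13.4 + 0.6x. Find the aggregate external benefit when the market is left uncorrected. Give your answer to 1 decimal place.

Market equilibrium (private): 49.3 + 2.3x = 130.2 - x → x_m = 24.5152.
Total external benefit = ∫₀^{x_m} (13.4 + 0.6x) dx = 13.4×24.5152 + ½×0.6×24.5152² = 508.8022.

$508.8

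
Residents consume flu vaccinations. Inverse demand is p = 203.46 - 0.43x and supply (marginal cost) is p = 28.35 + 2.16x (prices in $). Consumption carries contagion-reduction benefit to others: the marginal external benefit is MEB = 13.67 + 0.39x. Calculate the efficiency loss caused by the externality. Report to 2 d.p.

DWL = $364.33

Market equilibrium (private): 28.35 + 2.16x = 203.46 - 0.43x → x_m = 67.6100.
Social marginal benefit = demand + MEB = 217.13 - 0.04x.
Set SMB = MC: 217.13 - 0.04x = 28.35 + 2.16x → x* = 85.8091.
The welfare-loss triangle has base |x_m − x*| and height MEB(x_m) (the vertical gap between SMB and MC is zero at x* and MEB at x_m).
DWL = ½ × 18.1991 × 40.0379 = 364.3269.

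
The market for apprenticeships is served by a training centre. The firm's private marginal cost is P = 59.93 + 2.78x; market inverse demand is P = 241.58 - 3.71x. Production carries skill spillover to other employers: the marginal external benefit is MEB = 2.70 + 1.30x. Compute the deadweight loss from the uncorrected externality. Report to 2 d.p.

Market equilibrium (private): 59.93 + 2.78x = 241.58 - 3.71x → x_m = 27.9892.
Social marginal cost = private MC − MEB = 57.23 + 1.48x.
Set SMC = demand: 57.23 + 1.48x = 241.58 - 3.71x → x* = 35.5202.
The welfare-loss triangle has base |x_m − x*| and height MEB(x_m) (the vertical gap between SMC and demand is zero at x* and MEB at x_m).
DWL = ½ × 7.5310 × 39.0860 = 147.1783.

DWL = 147.18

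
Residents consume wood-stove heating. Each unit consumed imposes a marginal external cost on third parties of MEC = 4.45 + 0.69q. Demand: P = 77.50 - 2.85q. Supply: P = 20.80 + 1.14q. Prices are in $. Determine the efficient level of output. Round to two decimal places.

q* = 11.16

Social marginal benefit = demand − MEC = 73.05 - 3.54q.
Set SMB = MC: 73.05 - 3.54q = 20.80 + 1.14q → q* = 11.1645.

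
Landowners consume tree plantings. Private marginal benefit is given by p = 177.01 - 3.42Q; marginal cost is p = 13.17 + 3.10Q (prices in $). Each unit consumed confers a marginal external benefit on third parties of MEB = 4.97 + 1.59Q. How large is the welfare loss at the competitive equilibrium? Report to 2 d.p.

Market equilibrium (private): 13.17 + 3.10Q = 177.01 - 3.42Q → Q_m = 25.1288.
Social marginal benefit = demand + MEB = 181.98 - 1.83Q.
Set SMB = MC: 181.98 - 1.83Q = 13.17 + 3.10Q → Q* = 34.2414.
The welfare-loss triangle has base |Q_m − Q*| and height MEB(Q_m) (the vertical gap between SMB and MC is zero at Q* and MEB at Q_m).
DWL = ½ × 9.1126 × 44.9248 = 204.6909.

DWL = $204.69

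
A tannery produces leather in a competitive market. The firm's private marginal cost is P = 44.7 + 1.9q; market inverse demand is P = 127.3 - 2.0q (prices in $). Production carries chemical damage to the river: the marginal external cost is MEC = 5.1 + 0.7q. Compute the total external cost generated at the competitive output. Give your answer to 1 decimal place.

Market equilibrium (private): 44.7 + 1.9q = 127.3 - 2.0q → q_m = 21.1795.
Total external cost = ∫₀^{q_m} (5.1 + 0.7q) dq = 5.1×21.1795 + ½×0.7×21.1795² = 265.0154.

$265.0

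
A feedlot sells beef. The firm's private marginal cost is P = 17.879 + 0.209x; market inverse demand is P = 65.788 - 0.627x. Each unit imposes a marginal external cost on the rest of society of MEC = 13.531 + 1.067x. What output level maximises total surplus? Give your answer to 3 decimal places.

x* = 18.065

Social marginal cost = private MC + MEC = 31.410 + 1.276x.
Set SMC = demand: 31.410 + 1.276x = 65.788 - 0.627x → x* = 18.0652.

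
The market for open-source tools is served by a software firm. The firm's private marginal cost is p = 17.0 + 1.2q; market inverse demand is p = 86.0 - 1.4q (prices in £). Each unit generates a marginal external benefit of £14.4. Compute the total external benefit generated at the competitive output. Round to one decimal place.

£382.2

Market equilibrium (private): 17.0 + 1.2q = 86.0 - 1.4q → q_m = 26.5385.
Total external benefit = MEB × q_m = 14.4 × 26.5385 = 382.1544.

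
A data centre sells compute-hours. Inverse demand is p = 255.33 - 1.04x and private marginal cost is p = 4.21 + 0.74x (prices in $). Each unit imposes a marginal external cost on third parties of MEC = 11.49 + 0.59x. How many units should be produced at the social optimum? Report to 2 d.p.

Social marginal cost = private MC + MEC = 15.70 + 1.33x.
Set SMC = demand: 15.70 + 1.33x = 255.33 - 1.04x → x* = 101.1097.

x* = 101.11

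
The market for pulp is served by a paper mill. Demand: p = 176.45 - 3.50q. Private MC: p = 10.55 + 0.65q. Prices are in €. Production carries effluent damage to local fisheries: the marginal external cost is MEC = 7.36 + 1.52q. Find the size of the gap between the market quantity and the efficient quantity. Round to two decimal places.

12.01 units

Market equilibrium (private): 10.55 + 0.65q = 176.45 - 3.50q → q_m = 39.9759.
Social marginal cost = private MC + MEC = 17.91 + 2.17q.
Set SMC = demand: 17.91 + 2.17q = 176.45 - 3.50q → q* = 27.9612.
Gap = |39.9759 − 27.9612| = 12.0147.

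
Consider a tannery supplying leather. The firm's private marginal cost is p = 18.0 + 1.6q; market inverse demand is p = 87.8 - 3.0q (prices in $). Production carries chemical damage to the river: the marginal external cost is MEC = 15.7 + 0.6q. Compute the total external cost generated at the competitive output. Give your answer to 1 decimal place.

Market equilibrium (private): 18.0 + 1.6q = 87.8 - 3.0q → q_m = 15.1739.
Total external cost = ∫₀^{q_m} (15.7 + 0.6q) dq = 15.7×15.1739 + ½×0.6×15.1739² = 307.3044.

$307.3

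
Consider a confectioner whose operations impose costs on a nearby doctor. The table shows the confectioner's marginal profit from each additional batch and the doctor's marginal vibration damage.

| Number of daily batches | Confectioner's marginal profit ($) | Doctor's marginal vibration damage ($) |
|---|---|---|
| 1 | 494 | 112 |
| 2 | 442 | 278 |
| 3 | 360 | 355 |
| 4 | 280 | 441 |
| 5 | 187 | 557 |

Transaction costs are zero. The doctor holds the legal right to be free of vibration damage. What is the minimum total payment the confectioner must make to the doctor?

$745

Efficient level: marginal profit ≥ marginal vibration damage through level 3, so k* = 3.
With the doctor holding the right, the confectioner must at least compensate total damage at k*: 112 + 278 + 355 = 745.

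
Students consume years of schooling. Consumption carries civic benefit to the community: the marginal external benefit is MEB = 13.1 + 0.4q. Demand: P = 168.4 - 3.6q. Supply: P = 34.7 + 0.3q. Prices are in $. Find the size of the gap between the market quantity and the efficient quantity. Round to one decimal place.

7.7 units

Market equilibrium (private): 34.7 + 0.3q = 168.4 - 3.6q → q_m = 34.2821.
Social marginal benefit = demand + MEB = 181.5 - 3.2q.
Set SMB = MC: 181.5 - 3.2q = 34.7 + 0.3q → q* = 41.9429.
Gap = |34.2821 − 41.9429| = 7.6608.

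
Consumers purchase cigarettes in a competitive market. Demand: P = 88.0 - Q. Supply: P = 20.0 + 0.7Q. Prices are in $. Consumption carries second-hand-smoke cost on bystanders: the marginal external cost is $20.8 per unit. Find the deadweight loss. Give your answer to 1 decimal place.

DWL = $127.2

Market equilibrium (private): 20.0 + 0.7Q = 88.0 - Q → Q_m = 40.0000.
Social marginal benefit = demand − MEC = 67.2 - Q.
Set SMB = MC: 67.2 - Q = 20.0 + 0.7Q → Q* = 27.7647.
Between Q* and Q_m the wedge MC − SMB runs linearly from 0 to MEC(Q_m), so the loss is a triangle.
DWL = ½ × 12.2353 × 20.8000 = 127.2471.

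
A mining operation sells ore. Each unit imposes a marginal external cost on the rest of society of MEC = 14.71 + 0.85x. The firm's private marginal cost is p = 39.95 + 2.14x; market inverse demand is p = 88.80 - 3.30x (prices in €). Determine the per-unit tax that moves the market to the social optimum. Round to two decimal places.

tax = €19.32 per unit

Social marginal cost = private MC + MEC = 54.66 + 2.99x.
Set SMC = demand: 54.66 + 2.99x = 88.80 - 3.30x → x* = 5.4277.
The Pigouvian tax equals MEC at x*: 14.71 + 0.85×5.4277 = 19.3235.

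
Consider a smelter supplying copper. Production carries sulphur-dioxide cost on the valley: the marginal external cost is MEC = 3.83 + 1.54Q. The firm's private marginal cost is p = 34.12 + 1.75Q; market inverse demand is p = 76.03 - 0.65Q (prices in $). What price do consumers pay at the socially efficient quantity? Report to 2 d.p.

Social marginal cost = private MC + MEC = 37.95 + 3.29Q.
Set SMC = demand: 37.95 + 3.29Q = 76.03 - 0.65Q → Q* = 9.6650.
Consumer price on the demand curve at Q*: 76.03 − 0.65×9.6650 = 69.7478.

P = $69.75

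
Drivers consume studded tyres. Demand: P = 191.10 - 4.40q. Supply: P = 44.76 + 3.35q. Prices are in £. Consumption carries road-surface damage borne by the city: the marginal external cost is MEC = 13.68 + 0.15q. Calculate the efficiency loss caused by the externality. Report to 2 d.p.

DWL = £17.26

Market equilibrium (private): 44.76 + 3.35q = 191.10 - 4.40q → q_m = 18.8826.
Social marginal benefit = demand − MEC = 177.42 - 4.55q.
Set SMB = MC: 177.42 - 4.55q = 44.76 + 3.35q → q* = 16.7924.
Between q* and q_m the wedge MC − SMB runs linearly from 0 to MEC(q_m), so the loss is a triangle.
DWL = ½ × 2.0902 × 16.5124 = 17.2571.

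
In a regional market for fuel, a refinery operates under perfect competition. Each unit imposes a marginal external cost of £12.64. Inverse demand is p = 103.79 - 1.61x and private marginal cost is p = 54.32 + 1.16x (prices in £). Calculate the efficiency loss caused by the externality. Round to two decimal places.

DWL = £28.84

Market equilibrium (private): 54.32 + 1.16x = 103.79 - 1.61x → x_m = 17.8592.
Social marginal cost = private MC + MEC = 66.96 + 1.16x.
Set SMC = demand: 66.96 + 1.16x = 103.79 - 1.61x → x* = 13.2960.
Height of the DWL triangle at x_m is SMC(x_m) − demand(x_m) = MEC(x_m) = 12.6400.
DWL = ½ × 4.5632 × 12.6400 = 28.8394.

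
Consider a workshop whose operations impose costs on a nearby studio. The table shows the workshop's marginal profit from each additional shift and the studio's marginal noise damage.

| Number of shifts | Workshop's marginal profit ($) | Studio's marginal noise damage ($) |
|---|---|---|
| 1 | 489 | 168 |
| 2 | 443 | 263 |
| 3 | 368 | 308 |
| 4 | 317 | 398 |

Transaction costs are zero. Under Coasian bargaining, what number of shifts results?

3

Bargaining reaches the level where marginal profit last exceeds marginal noise damage.
That holds through level 3 (368 ≥ 308) but not at 4 (317 < 398).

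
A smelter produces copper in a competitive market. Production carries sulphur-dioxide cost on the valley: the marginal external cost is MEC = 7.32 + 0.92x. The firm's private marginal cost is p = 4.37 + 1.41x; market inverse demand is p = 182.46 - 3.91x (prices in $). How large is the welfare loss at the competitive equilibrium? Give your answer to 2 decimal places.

DWL = $116.42

Market equilibrium (private): 4.37 + 1.41x = 182.46 - 3.91x → x_m = 33.4756.
Social marginal cost = private MC + MEC = 11.69 + 2.33x.
Set SMC = demand: 11.69 + 2.33x = 182.46 - 3.91x → x* = 27.3670.
Between x* and x_m the wedge SMC − demand runs linearly from 0 to MEC(x_m), so the loss is a triangle.
DWL = ½ × 6.1086 × 38.1175 = 116.4223.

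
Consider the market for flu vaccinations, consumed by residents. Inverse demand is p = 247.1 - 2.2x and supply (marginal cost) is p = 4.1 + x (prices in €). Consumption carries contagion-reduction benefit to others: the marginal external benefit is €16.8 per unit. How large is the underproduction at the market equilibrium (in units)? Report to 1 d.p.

5.3 units

Market equilibrium (private): 4.1 + x = 247.1 - 2.2x → x_m = 75.9375.
Social marginal benefit = demand + MEB = 263.9 - 2.2x.
Set SMB = MC: 263.9 - 2.2x = 4.1 + x → x* = 81.1875.
Gap = |75.9375 − 81.1875| = 5.2500.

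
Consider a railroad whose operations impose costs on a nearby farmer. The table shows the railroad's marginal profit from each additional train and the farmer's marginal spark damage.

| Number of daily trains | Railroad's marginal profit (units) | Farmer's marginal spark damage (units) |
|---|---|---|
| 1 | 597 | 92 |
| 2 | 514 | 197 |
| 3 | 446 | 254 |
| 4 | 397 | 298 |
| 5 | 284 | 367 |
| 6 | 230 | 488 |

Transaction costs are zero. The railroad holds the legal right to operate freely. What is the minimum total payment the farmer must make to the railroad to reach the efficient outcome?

Left alone the railroad would choose level 6 (marginal profit stays positive).
Efficient level: k* = 4 (marginal profit ≥ marginal spark damage through 4).
The farmer must at least cover the railroad's forgone profit from cutting 6→4: 284 + 230 = 514.

514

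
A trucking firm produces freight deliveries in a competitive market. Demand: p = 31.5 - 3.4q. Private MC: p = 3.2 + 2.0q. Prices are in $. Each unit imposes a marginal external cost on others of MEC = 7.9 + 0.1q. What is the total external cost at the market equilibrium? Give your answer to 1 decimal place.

$42.8

Market equilibrium (private): 3.2 + 2.0q = 31.5 - 3.4q → q_m = 5.2407.
Total external cost = ∫₀^{q_m} (7.9 + 0.1q) dq = 7.9×5.2407 + ½×0.1×5.2407² = 42.7748.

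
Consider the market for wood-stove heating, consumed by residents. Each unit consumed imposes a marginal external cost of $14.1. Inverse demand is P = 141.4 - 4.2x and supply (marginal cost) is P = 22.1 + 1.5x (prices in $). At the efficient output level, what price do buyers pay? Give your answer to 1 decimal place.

P = $63.9

Social marginal benefit = demand − MEC = 127.3 - 4.2x.
Set SMB = MC: 127.3 - 4.2x = 22.1 + 1.5x → x* = 18.4561.
Consumer price on the demand curve at x*: 141.4 − 4.2×18.4561 = 63.8844.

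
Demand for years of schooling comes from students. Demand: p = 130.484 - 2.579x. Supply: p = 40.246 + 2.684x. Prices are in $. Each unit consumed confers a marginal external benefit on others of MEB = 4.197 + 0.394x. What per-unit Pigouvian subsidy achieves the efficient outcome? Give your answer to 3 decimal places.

subsidy = $11.839 per unit

Social marginal benefit = demand + MEB = 134.681 - 2.185x.
Set SMB = MC: 134.681 - 2.185x = 40.246 + 2.684x → x* = 19.3952.
The Pigouvian subsidy equals MEB at x*: 4.197 + 0.394×19.3952 = 11.8387.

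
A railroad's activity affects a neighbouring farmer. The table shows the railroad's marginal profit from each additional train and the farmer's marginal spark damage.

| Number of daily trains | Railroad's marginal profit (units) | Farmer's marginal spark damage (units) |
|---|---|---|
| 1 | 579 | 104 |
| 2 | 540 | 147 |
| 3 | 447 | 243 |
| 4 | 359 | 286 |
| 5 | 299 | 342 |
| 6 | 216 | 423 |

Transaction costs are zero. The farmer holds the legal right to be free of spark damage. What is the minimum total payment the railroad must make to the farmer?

780

Efficient level: marginal profit ≥ marginal spark damage through level 4, so k* = 4.
With the farmer holding the right, the railroad must at least compensate total damage at k*: 104 + 147 + 243 + 286 = 780.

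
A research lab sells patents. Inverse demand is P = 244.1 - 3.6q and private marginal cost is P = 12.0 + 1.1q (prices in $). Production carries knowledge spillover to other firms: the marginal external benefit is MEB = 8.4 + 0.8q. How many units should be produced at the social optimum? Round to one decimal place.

q* = 61.7

Social marginal cost = private MC − MEB = 3.6 + 0.3q.
Set SMC = demand: 3.6 + 0.3q = 244.1 - 3.6q → q* = 61.6667.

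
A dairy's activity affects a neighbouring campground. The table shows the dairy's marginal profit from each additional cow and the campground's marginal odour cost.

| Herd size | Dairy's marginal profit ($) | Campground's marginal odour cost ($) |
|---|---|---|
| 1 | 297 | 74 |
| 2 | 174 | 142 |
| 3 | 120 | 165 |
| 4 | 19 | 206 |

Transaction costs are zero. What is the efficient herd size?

Bargaining reaches the level where marginal profit last exceeds marginal odour cost.
That holds through level 2 (174 ≥ 142) but not at 3 (120 < 165).

2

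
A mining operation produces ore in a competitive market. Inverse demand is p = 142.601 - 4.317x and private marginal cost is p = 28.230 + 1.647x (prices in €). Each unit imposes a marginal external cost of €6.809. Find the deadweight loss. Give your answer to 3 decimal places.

Market equilibrium (private): 28.230 + 1.647x = 142.601 - 4.317x → x_m = 19.1769.
Social marginal cost = private MC + MEC = 35.039 + 1.647x.
Set SMC = demand: 35.039 + 1.647x = 142.601 - 4.317x → x* = 18.0352.
The loss is the area between SMC and demand from x* to x_m; with linear curves that's a triangle of height MEC(x_m).
DWL = ½ × 1.1417 × 6.8090 = 3.8869.

DWL = €3.887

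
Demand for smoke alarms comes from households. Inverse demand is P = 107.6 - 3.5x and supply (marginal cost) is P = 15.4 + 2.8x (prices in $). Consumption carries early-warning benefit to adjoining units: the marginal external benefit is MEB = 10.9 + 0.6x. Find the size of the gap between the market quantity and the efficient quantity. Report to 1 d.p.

Market equilibrium (private): 15.4 + 2.8x = 107.6 - 3.5x → x_m = 14.6349.
Social marginal benefit = demand + MEB = 118.5 - 2.9x.
Set SMB = MC: 118.5 - 2.9x = 15.4 + 2.8x → x* = 18.0877.
Gap = |14.6349 − 18.0877| = 3.4528.

3.5 units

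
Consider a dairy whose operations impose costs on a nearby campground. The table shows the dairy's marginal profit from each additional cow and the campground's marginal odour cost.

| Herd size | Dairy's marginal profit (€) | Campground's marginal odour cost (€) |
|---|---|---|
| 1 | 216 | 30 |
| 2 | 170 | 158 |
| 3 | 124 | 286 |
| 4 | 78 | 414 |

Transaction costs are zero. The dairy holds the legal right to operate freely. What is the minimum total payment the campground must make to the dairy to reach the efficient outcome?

Left alone the dairy would choose level 4 (marginal profit stays positive).
Efficient level: k* = 2 (marginal profit ≥ marginal odour cost through 2).
The campground must at least cover the dairy's forgone profit from cutting 4→2: 124 + 78 = 202.

€202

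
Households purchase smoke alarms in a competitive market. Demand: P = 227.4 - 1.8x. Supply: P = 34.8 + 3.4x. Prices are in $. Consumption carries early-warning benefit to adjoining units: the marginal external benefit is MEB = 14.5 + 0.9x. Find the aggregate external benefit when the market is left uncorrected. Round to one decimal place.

$1154.4

Market equilibrium (private): 34.8 + 3.4x = 227.4 - 1.8x → x_m = 37.0385.
Total external benefit = ∫₀^{x_m} (14.5 + 0.9x) dx = 14.5×37.0385 + ½×0.9×37.0385² = 1154.3910.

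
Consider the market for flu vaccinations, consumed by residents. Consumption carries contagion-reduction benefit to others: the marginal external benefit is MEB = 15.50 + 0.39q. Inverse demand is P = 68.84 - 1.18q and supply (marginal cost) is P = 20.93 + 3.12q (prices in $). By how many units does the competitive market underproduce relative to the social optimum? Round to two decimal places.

5.08 units

Market equilibrium (private): 20.93 + 3.12q = 68.84 - 1.18q → q_m = 11.1419.
Social marginal benefit = demand + MEB = 84.34 - 0.79q.
Set SMB = MC: 84.34 - 0.79q = 20.93 + 3.12q → q* = 16.2174.
Gap = |11.1419 − 16.2174| = 5.0755.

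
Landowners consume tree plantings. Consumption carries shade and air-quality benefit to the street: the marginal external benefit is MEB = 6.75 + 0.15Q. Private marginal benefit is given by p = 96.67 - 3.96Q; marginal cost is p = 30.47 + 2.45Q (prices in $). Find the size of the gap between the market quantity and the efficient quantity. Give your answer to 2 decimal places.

1.33 units

Market equilibrium (private): 30.47 + 2.45Q = 96.67 - 3.96Q → Q_m = 10.3276.
Social marginal benefit = demand + MEB = 103.42 - 3.81Q.
Set SMB = MC: 103.42 - 3.81Q = 30.47 + 2.45Q → Q* = 11.6534.
Gap = |10.3276 − 11.6534| = 1.3258.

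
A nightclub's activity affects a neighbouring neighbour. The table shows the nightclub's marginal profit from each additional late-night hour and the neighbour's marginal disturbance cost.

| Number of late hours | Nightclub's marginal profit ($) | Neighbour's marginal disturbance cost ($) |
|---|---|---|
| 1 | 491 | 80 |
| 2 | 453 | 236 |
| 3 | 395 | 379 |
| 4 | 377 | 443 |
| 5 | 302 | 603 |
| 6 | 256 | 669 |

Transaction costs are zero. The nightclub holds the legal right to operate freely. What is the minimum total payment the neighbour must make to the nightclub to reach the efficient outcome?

Left alone the nightclub would choose level 6 (marginal profit stays positive).
Efficient level: k* = 3 (marginal profit ≥ marginal disturbance cost through 3).
The neighbour must at least cover the nightclub's forgone profit from cutting 6→3: 377 + 302 + 256 = 935.

$935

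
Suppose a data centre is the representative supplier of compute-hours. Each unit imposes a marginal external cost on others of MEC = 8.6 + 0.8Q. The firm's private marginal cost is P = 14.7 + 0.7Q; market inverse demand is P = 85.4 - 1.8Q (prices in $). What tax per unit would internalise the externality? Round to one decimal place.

Social marginal cost = private MC + MEC = 23.3 + 1.5Q.
Set SMC = demand: 23.3 + 1.5Q = 85.4 - 1.8Q → Q* = 18.8182.
The Pigouvian tax equals MEC at Q*: 8.6 + 0.8×18.8182 = 23.6546.

tax = $23.7 per unit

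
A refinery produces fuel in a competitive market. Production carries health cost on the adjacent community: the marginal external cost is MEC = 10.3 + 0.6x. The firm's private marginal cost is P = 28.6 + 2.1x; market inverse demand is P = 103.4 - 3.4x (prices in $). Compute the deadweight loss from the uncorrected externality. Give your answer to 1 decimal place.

DWL = $27.9

Market equilibrium (private): 28.6 + 2.1x = 103.4 - 3.4x → x_m = 13.6000.
Social marginal cost = private MC + MEC = 38.9 + 2.7x.
Set SMC = demand: 38.9 + 2.7x = 103.4 - 3.4x → x* = 10.5738.
Height of the DWL triangle at x_m is SMC(x_m) − demand(x_m) = MEC(x_m) = 18.4600.
DWL = ½ × 3.0262 × 18.4600 = 27.9318.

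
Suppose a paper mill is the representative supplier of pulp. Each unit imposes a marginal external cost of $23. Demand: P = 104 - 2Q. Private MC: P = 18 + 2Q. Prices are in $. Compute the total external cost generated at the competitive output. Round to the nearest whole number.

$495

Market equilibrium (private): 18 + 2Q = 104 - 2Q → Q_m = 21.5000.
Total external cost = MEC × Q_m = 23 × 21.5000 = 494.5000.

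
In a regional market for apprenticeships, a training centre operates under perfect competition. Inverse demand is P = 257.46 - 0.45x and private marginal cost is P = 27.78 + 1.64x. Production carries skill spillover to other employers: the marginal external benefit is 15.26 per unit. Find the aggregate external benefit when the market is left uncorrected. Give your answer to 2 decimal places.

Market equilibrium (private): 27.78 + 1.64x = 257.46 - 0.45x → x_m = 109.8947.
Total external benefit = MEB × x_m = 15.26 × 109.8947 = 1676.9931.

1676.99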